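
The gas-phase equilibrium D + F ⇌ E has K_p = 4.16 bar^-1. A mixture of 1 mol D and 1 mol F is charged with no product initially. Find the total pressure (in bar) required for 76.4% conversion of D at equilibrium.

Take 1 mol D as basis and let X be its fractional conversion, so ξ = X.
Species balance: n_D = 1 − X; n_F = 1 − X; n_E = X.
Summing: n_T = 2 − X.
K_p = p_E / (p_D p_F) with p_i = (n_i/n_T)·P.
At X = 0.764: the mole-fraction product g(X) = Π y_i^ν_i = 16.95. Since K_p = g(X)·P^{-1}, P = (g/K_p)^(1/1) = (16.95/4.16)^(1/1) = 4.08 bar.

P = 4.08 bar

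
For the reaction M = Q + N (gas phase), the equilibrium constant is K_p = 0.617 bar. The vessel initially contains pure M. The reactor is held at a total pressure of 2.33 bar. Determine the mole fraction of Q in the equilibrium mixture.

y_Q = 0.314

Take 1 mol M as basis and let X be its fractional conversion, so ξ = X.
At extent ξ: n_M = 1 − X; n_Q = X; n_N = X.
Total moles n_T = 1 + X.
y_i = n_i/n_T, p_i = y_i·P. K_p = p_Q p_N / (p_M).
Setting this equal to 0.617 bar and taking the physical root (0 < X < 1) gives X = 0.458.
Then n_Q = 0.458, n_T = 1.46, so y_Q = 0.314.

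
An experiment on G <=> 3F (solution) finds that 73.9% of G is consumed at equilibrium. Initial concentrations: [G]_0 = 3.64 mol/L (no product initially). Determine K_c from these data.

K_c = 553 (mol/L)^2

Let X = conversion of G.
Concentrations: [G] = 3.64 − 3.64X; [F] = 10.9X.
At X = 0.739: [G] = 0.95, [F] = 8.07.
K_c = [F]^3 / ([G]) = 553 (mol/L)^2.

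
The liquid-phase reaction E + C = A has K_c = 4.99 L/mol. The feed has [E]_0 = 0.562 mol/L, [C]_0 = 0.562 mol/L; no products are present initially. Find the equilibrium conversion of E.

X = 0.555

Let X = conversion of E; extent ξ = 0.562·X mol/L.
Concentrations: [E] = 0.562 − 0.562X; [C] = 0.562 − 0.562X; [A] = 0.562X.
K_c = [A] / ([E] [C]).
Equating to 4.99 L/mol: the physical root is X = 0.555.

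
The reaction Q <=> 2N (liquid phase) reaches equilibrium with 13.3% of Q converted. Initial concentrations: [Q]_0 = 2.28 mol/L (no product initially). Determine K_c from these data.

Let X = conversion of Q.
Concentrations: [Q] = 2.28 − 2.28X; [N] = 4.56X.
At X = 0.133: [Q] = 1.98, [N] = 0.606.
K_c = [N]^2 / ([Q]) = 0.186 mol/L.

K_c = 0.186 mol/L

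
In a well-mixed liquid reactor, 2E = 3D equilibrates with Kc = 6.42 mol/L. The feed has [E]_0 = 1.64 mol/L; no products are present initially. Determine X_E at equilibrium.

Let X = conversion of E; extent ξ = 1.64X/2 mol/L.
Concentrations: [E] = 1.64 − 1.64X; [D] = 2.46X.
Kc = [D]^3 / ([E]^2).
Setting equal to 6.42 and solving for X on (0,1) gives X = 0.585.

X = 0.585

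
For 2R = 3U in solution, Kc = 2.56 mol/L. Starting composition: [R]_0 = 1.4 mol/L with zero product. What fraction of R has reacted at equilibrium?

Let X = conversion of R; extent ξ = 1.4X/2 mol/L.
Concentrations: [R] = 1.4 − 1.4X; [U] = 2.1X.
Kc = [U]^3 / ([R]^2).
Solving Kc = 2.56 for X ∈ (0,1): X = 0.508.

X = 0.508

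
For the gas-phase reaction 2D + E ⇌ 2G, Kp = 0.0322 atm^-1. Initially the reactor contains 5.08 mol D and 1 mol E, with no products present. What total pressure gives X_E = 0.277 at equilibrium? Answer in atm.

Basis: 1 mol E initially; let X = conversion of E. Extent ξ = X.
Species balance: n_D = 5.08 − 2X; n_E = 1 − X; n_G = 2X.
Summing: n_T = 6.08 − X.
Kp = p_G^2 / (p_D^2 p_E) with p_i = (n_i/n_T)·P.
At X = 0.277: the mole-fraction product g(X) = Π y_i^ν_i = 0.1203. Since Kp = g(X)·P^{-1}, P = (g/Kp)^(1/1) = (0.1203/0.0322)^(1/1) = 3.73 atm.

P = 3.73 atm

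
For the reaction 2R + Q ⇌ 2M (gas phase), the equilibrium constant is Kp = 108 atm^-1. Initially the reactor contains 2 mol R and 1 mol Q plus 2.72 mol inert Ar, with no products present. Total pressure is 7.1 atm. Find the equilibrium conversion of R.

X = 0.836

Take 2 mol R as basis and let X be its fractional conversion, so ξ = X.
Moles: n_R = 2 − 2X; n_Q = 1 − X; n_M = 2X; n_I = 2.72 (inert).
Summing: n_T = 5.72 − X.
Mole fractions y_i = n_i/n_T; Kp = p_M^2 / (p_R^2 p_Q) with p_i = y_i·P.
Equating to 108 atm^-1 and solving on 0 < X < 1: X = 0.836.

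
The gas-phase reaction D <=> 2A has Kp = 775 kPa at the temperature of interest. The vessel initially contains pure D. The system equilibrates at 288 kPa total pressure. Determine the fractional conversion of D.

X = 0.634

Basis: 1 mol D initially; let X = conversion of D. Extent ξ = X.
Moles: n_D = 1 − X; n_A = 2X.
Total moles n_T = 1 + X.
Mole fractions y_i = n_i/n_T; Kp = p_A^2 / (p_D) with p_i = y_i·P.
Equating to 775 kPa and solving on 0 < X < 1: X = 0.634.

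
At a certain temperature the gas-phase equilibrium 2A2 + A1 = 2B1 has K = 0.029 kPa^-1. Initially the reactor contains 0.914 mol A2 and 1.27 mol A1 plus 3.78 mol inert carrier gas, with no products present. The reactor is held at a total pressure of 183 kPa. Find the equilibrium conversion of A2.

Take 0.914 mol A2 as basis and let X be its fractional conversion, so ξ = 0.457X.
Moles: n_A2 = 0.914 − 0.914X; n_A1 = 1.27 − 0.457X; n_B1 = 0.914X; n_I = 3.78 (inert).
n_T = Σnᵢ = 5.96 − 0.457X.
y_i = n_i/n_T, p_i = y_i·P. K = p_B1^2 / (p_A2^2 p_A1).
Setting this equal to 0.029 kPa^-1 and taking the physical root (0 < X < 1) gives X = 0.496.

X = 0.496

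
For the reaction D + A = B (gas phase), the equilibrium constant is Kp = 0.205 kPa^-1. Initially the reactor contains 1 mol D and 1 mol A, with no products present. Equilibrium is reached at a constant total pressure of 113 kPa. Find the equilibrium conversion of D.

Take 1 mol D as basis and let X be its fractional conversion, so ξ = X.
Species balance: n_D = 1 − X; n_A = 1 − X; n_B = X.
Summing: n_T = 2 − X.
Mole fractions y_i = n_i/n_T; Kp = p_B / (p_D p_A) with p_i = y_i·P.
This yields a degree-2 equation in X; solving on (0,1), X = 0.797.

X = 0.797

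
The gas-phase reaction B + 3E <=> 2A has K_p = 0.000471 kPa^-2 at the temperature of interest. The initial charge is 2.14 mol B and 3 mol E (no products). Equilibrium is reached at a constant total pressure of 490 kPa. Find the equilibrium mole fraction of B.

y_B = 0.378

Basis: 3 mol E initially; let X = conversion of E. Extent ξ = X.
Mole table: n_B = 2.14 − X; n_E = 3 − 3X; n_A = 2X.
n_T = Σnᵢ = 5.14 − 2X.
y_i = n_i/n_T, p_i = y_i·P. K_p = p_A^2 / (p_B p_E^3).
This yields a degree-4 equation in X; solving on (0,1), X = 0.801.
Then n_B = 1.34, n_T = 3.54, so y_B = 0.378.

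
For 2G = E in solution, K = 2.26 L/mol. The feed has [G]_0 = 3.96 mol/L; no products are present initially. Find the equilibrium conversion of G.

X = 0.790

Let X = conversion of G; extent ξ = 3.96X/2 mol/L.
Concentrations: [G] = 3.96 − 3.96X; [E] = 1.98X.
K = [E] / ([G]^2).
Solving K = 2.26 for X ∈ (0,1): X = 0.790.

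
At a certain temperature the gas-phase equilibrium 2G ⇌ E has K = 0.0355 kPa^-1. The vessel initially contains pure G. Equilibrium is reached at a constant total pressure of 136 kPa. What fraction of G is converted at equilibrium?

X = 0.778

Let X = conversion of G (basis 1 mol G); extent of reaction ξ = 0.5X.
Mole table: n_G = 1 − X; n_E = 0.5X.
n_T = Σnᵢ = 1 − 0.5X.
Mole fractions y_i = n_i/n_T; K = p_E / (p_G^2) with p_i = y_i·P.
Equating to 0.0355 kPa^-1 and solving on 0 < X < 1: X = 0.778.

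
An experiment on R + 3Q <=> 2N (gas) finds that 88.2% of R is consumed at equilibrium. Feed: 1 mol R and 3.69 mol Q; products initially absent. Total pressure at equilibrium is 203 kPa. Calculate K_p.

K_p = 0.00481 kPa^-2

Let X = conversion of R (basis 1 mol R); extent of reaction ξ = X.
Mole table: n_R = 1 − X; n_Q = 3.69 − 3X; n_N = 2X.
Summing: n_T = 4.69 − 2X.
At X = 0.882: n_R = 0.118, n_Q = 1.04, n_N = 1.76, n_T = 2.93.
p_i = (n_i/n_T)·P. K_p = p_N^2 / (p_R p_Q^3) = 0.00481 kPa^-2.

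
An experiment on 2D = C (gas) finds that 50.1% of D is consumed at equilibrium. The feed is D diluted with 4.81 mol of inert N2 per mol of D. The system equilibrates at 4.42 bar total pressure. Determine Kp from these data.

Let X = conversion of D (basis 1 mol D); extent of reaction ξ = 0.5X.
Moles: n_D = 1 − X; n_C = 0.5X; n_I = 4.81 (inert).
n_T = Σnᵢ = 5.81 − 0.5X.
At X = 0.501: n_D = 0.499, n_C = 0.251, n_T = 5.56.
p_i = (n_i/n_T)·P. Kp = p_C / (p_D^2) = 1.27 bar^-1.

Kp = 1.27 bar^-1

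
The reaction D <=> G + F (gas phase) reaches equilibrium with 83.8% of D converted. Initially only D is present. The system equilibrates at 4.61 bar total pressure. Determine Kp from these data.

Let X = conversion of D (basis 1 mol D); extent of reaction ξ = X.
At extent ξ: n_D = 1 − X; n_G = X; n_F = X.
Summing: n_T = 1 + X.
At X = 0.838: n_D = 0.162, n_G = 0.838, n_F = 0.838, n_T = 1.84.
p_i = (n_i/n_T)·P. Kp = p_G p_F / (p_D) = 10.9 bar.

Kp = 10.9 bar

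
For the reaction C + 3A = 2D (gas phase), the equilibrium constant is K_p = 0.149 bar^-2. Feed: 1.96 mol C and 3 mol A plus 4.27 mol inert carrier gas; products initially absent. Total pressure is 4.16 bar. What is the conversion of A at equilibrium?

X = 0.336

Basis: 3 mol A initially; let X = conversion of A. Extent ξ = X.
Moles: n_C = 1.96 − X; n_A = 3 − 3X; n_D = 2X; n_I = 4.27 (inert).
Summing: n_T = 9.23 − 2X.
y_i = n_i/n_T, p_i = y_i·P. K_p = p_D^2 / (p_C p_A^3).
Equating to 0.149 bar^-2 and solving on 0 < X < 1: X = 0.336.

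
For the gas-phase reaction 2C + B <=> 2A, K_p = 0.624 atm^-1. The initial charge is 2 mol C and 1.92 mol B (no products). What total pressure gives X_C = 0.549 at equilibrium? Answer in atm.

P = 5.84 atm

Basis: 2 mol C initially; let X = conversion of C. Extent ξ = X.
Species balance: n_C = 2 − 2X; n_B = 1.92 − X; n_A = 2X.
Summing: n_T = 3.92 − X.
K_p = p_A^2 / (p_C^2 p_B) with p_i = (n_i/n_T)·P.
At X = 0.549: the mole-fraction product g(X) = Π y_i^ν_i = 3.643. Since K_p = g(X)·P^{-1}, P = (g/K_p)^(1/1) = (3.643/0.624)^(1/1) = 5.84 atm.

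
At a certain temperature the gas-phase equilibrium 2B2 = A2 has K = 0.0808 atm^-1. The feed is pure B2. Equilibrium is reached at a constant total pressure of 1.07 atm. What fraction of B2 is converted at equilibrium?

Basis: 1 mol B2 initially; let X = conversion of B2. Extent ξ = 0.5X.
Mole table: n_B2 = 1 − X; n_A2 = 0.5X.
Summing: n_T = 1 − 0.5X.
With p_i = (n_i/n_T)P, K = p_A2 / (p_B2^2).
Setting this equal to 0.0808 atm^-1 and taking the physical root (0 < X < 1) gives X = 0.138.

X = 0.138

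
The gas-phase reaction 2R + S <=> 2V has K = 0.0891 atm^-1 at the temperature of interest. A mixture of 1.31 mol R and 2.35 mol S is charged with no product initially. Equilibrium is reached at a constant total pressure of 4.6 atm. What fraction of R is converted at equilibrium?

X = 0.335

Take 1.31 mol R as basis and let X be its fractional conversion, so ξ = 0.655X.
At extent ξ: n_R = 1.31 − 1.31X; n_S = 2.35 − 0.655X; n_V = 1.31X.
Total moles n_T = 3.66 − 0.655X.
y_i = n_i/n_T, p_i = y_i·P. K = p_V^2 / (p_R^2 p_S).
Substituting and setting equal to 0.0891 atm^-1 gives a polynomial in X; the root in (0,1) is X = 0.335.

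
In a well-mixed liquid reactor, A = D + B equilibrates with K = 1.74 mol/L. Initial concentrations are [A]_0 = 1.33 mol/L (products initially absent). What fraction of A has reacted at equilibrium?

Let X = conversion of A; extent ξ = 1.33·X mol/L.
Concentrations: [A] = 1.33 − 1.33X; [D] = 1.33X; [B] = 1.33X.
K = [D] [B] / ([A]).
This equals 1.74 at X = 0.664 (the root in 0 < X < 1).

X = 0.664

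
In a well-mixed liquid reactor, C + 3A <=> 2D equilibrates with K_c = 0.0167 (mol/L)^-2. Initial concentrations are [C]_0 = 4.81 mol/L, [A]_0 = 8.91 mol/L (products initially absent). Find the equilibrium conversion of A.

Let X = conversion of A; extent ξ = 8.91X/3 mol/L.
Concentrations: [C] = 4.81 − 2.97X; [A] = 8.91 − 8.91X; [D] = 5.94X.
K_c = [D]^2 / ([C] [A]^3).
Solving K_c = 0.0167 for X ∈ (0,1): X = 0.446.

X = 0.446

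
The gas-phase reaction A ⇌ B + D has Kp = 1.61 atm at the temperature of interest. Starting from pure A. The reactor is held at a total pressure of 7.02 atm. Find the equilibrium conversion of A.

X = 0.432

Basis: 1 mol A initially; let X = conversion of A. Extent ξ = X.
Moles: n_A = 1 − X; n_B = X; n_D = X.
Total moles n_T = 1 + X.
Mole fractions y_i = n_i/n_T; Kp = p_B p_D / (p_A) with p_i = y_i·P.
This yields a degree-2 equation in X; solving on (0,1), X = 0.432.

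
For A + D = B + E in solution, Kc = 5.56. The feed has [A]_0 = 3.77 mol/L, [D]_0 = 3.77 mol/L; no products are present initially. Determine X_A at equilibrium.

Let X = conversion of A; extent ξ = 3.77·X mol/L.
Concentrations: [A] = 3.77 − 3.77X; [D] = 3.77 − 3.77X; [B] = 3.77X; [E] = 3.77X.
Kc = [B] [E] / ([A] [D]).
Setting equal to 5.56 and solving for X on (0,1) gives X = 0.702.

X = 0.702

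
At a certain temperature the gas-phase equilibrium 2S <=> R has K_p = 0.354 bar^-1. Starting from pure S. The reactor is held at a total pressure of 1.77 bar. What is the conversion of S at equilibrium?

X = 0.466

Basis: 1 mol S initially; let X = conversion of S. Extent ξ = 0.5X.
At extent ξ: n_S = 1 − X; n_R = 0.5X.
Summing: n_T = 1 − 0.5X.
y_i = n_i/n_T, p_i = y_i·P. K_p = p_R / (p_S^2).
Equating to 0.354 bar^-1 and solving on 0 < X < 1: X = 0.466.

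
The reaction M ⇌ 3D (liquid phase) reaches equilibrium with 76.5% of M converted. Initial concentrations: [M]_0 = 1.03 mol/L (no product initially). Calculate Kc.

Let X = conversion of M.
Concentrations: [M] = 1.03 − 1.03X; [D] = 3.09X.
At X = 0.765: [M] = 0.242, [D] = 2.36.
Kc = [D]^3 / ([M]) = 54.6 (mol/L)^2.

Kc = 54.6 (mol/L)^2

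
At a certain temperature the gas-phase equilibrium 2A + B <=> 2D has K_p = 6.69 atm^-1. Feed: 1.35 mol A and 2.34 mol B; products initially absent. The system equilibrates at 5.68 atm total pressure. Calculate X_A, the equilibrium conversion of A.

X = 0.823

Basis: 1.35 mol A initially; let X = conversion of A. Extent ξ = 0.675X.
Mole table: n_A = 1.35 − 1.35X; n_B = 2.34 − 0.675X; n_D = 1.35X.
Total moles n_T = 3.69 − 0.675X.
y_i = n_i/n_T, p_i = y_i·P. K_p = p_D^2 / (p_A^2 p_B).
Substituting and setting equal to 6.69 atm^-1 gives a polynomial in X; the root in (0,1) is X = 0.823.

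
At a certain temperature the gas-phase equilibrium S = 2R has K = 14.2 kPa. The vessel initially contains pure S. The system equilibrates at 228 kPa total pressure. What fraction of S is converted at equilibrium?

Let X = conversion of S (basis 1 mol S); extent of reaction ξ = X.
Moles: n_S = 1 − X; n_R = 2X.
Summing: n_T = 1 + X.
y_i = n_i/n_T, p_i = y_i·P. K = p_R^2 / (p_S).
Equating to 14.2 kPa and solving on 0 < X < 1: X = 0.124.

X = 0.124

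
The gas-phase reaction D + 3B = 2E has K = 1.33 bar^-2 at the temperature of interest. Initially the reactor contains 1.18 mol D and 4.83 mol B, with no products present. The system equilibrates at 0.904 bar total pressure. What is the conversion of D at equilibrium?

X = 0.433

Basis: 1.18 mol D initially; let X = conversion of D. Extent ξ = 1.18X.
Mole table: n_D = 1.18 − 1.18X; n_B = 4.83 − 3.54X; n_E = 2.36X.
n_T = Σnᵢ = 6.01 − 2.36X.
Mole fractions y_i = n_i/n_T; K = p_E^2 / (p_D p_B^3) with p_i = y_i·P.
Setting this equal to 1.33 bar^-2 and taking the physical root (0 < X < 1) gives X = 0.433.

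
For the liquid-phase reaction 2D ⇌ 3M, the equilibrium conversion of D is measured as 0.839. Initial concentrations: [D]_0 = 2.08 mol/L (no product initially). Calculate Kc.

Kc = 160 mol/L

Let X = conversion of D.
Concentrations: [D] = 2.08 − 2.08X; [M] = 3.12X.
At X = 0.839: [D] = 0.335, [M] = 2.62.
Kc = [M]^3 / ([D]^2) = 160 mol/L.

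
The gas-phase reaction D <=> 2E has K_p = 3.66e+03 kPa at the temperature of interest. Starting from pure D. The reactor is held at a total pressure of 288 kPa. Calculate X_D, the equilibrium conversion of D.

Let X = conversion of D (basis 1 mol D); extent of reaction ξ = X.
Mole table: n_D = 1 − X; n_E = 2X.
Total moles n_T = 1 + X.
With p_i = (n_i/n_T)P, K_p = p_E^2 / (p_D).
Equating to 3.66e+03 kPa and solving on 0 < X < 1: X = 0.872.

X = 0.872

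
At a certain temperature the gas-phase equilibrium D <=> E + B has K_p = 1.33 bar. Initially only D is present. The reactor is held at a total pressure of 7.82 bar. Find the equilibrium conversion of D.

Take 1 mol D as basis and let X be its fractional conversion, so ξ = X.
At extent ξ: n_D = 1 − X; n_E = X; n_B = X.
Summing: n_T = 1 + X.
y_i = n_i/n_T, p_i = y_i·P. K_p = p_E p_B / (p_D).
Substituting and setting equal to 1.33 bar gives a polynomial in X; the root in (0,1) is X = 0.381.

X = 0.381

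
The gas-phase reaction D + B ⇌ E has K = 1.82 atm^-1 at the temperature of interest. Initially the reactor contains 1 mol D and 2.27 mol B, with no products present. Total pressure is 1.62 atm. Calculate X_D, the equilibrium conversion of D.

X = 0.646

Take 1 mol D as basis and let X be its fractional conversion, so ξ = X.
At extent ξ: n_D = 1 − X; n_B = 2.27 − X; n_E = X.
n_T = Σnᵢ = 3.27 − X.
y_i = n_i/n_T, p_i = y_i·P. K = p_E / (p_D p_B).
Setting this equal to 1.82 atm^-1 and taking the physical root (0 < X < 1) gives X = 0.646.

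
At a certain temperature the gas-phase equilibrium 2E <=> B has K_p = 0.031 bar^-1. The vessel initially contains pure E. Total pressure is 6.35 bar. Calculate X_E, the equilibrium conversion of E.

Basis: 1 mol E initially; let X = conversion of E. Extent ξ = 0.5X.
Species balance: n_E = 1 − X; n_B = 0.5X.
Total moles n_T = 1 − 0.5X.
Mole fractions y_i = n_i/n_T; K_p = p_B / (p_E^2) with p_i = y_i·P.
Setting this equal to 0.031 bar^-1 and taking the physical root (0 < X < 1) gives X = 0.252.

X = 0.252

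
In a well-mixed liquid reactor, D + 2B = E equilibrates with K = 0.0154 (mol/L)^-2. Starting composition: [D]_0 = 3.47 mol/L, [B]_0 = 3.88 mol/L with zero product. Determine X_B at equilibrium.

X = 0.221

Let X = conversion of B; extent ξ = 3.88X/2 mol/L.
Concentrations: [D] = 3.47 − 1.94X; [B] = 3.88 − 3.88X; [E] = 1.94X.
K = [E] / ([D] [B]^2).
Equating to 0.0154 (mol/L)^-2: the physical root is X = 0.221.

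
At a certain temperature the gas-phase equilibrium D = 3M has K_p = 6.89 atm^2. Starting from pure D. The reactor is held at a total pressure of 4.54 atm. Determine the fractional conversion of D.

Basis: 1 mol D initially; let X = conversion of D. Extent ξ = X.
Mole table: n_D = 1 − X; n_M = 3X.
Total moles n_T = 1 + 2X.
With p_i = (n_i/n_T)P, K_p = p_M^3 / (p_D).
Equating to 6.89 atm^2 and solving on 0 < X < 1: X = 0.279.

X = 0.279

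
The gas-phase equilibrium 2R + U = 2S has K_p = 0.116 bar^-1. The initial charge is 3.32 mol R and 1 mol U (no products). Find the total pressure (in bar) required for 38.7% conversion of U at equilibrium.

Let X = conversion of U (basis 1 mol U); extent of reaction ξ = X.
Species balance: n_R = 3.32 − 2X; n_U = 1 − X; n_S = 2X.
Summing: n_T = 4.32 − X.
K_p = p_S^2 / (p_R^2 p_U) with p_i = (n_i/n_T)·P.
At X = 0.387: the mole-fraction product g(X) = Π y_i^ν_i = 0.593. Since K_p = g(X)·P^{-1}, P = (g/K_p)^(1/1) = (0.593/0.116)^(1/1) = 5.11 bar.

P = 5.11 bar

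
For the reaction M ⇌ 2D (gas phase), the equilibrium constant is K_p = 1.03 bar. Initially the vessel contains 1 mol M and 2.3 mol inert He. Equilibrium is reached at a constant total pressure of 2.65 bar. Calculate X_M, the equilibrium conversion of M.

X = 0.448

Take 1 mol M as basis and let X be its fractional conversion, so ξ = X.
Mole table: n_M = 1 − X; n_D = 2X; n_I = 2.3 (inert).
Total moles n_T = 3.3 + X.
Mole fractions y_i = n_i/n_T; K_p = p_D^2 / (p_M) with p_i = y_i·P.
Substituting and setting equal to 1.03 bar gives a polynomial in X; the root in (0,1) is X = 0.448.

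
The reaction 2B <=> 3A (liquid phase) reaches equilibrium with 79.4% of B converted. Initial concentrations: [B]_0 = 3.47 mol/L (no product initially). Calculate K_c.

Let X = conversion of B.
Concentrations: [B] = 3.47 − 3.47X; [A] = 5.21X.
At X = 0.794: [B] = 0.715, [A] = 4.13.
K_c = [A]^3 / ([B]^2) = 138 mol/L.

K_c = 138 mol/L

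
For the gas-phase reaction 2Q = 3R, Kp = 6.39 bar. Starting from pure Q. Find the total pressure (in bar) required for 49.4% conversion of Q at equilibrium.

Let X = conversion of Q (basis 1 mol Q); extent of reaction ξ = 0.5X.
Mole table: n_Q = 1 − X; n_R = 1.5X.
n_T = Σnᵢ = 1 + 0.5X.
Kp = p_R^3 / (p_Q^2) with p_i = (n_i/n_T)·P.
At X = 0.494: the mole-fraction product g(X) = Π y_i^ν_i = 1.274. Since Kp = g(X)·P^{1}, P = (Kp/g)^(1/1) = (6.39/1.274)^(1/1) = 5.01 bar.

P = 5.01 bar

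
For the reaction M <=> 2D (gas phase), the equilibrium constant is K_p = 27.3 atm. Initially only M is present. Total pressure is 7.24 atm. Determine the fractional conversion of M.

Basis: 1 mol M initially; let X = conversion of M. Extent ξ = X.
Species balance: n_M = 1 − X; n_D = 2X.
n_T = Σnᵢ = 1 + X.
With p_i = (n_i/n_T)P, K_p = p_D^2 / (p_M).
Substituting and setting equal to 27.3 atm gives a polynomial in X; the root in (0,1) is X = 0.697.

X = 0.697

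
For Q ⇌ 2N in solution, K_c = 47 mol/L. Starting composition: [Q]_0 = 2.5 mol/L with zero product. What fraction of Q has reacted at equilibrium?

Let X = conversion of Q; extent ξ = 2.5·X mol/L.
Concentrations: [Q] = 2.5 − 2.5X; [N] = 5X.
K_c = [N]^2 / ([Q]).
Equating to 47 mol/L: the physical root is X = 0.847.

X = 0.847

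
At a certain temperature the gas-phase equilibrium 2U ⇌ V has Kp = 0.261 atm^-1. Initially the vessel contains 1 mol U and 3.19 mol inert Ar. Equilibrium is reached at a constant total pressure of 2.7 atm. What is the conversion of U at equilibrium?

X = 0.214

Let X = conversion of U (basis 1 mol U); extent of reaction ξ = 0.5X.
Mole table: n_U = 1 − X; n_V = 0.5X; n_I = 3.19 (inert).
n_T = Σnᵢ = 4.19 − 0.5X.
With p_i = (n_i/n_T)P, Kp = p_V / (p_U^2).
Equating to 0.261 atm^-1 and solving on 0 < X < 1: X = 0.214.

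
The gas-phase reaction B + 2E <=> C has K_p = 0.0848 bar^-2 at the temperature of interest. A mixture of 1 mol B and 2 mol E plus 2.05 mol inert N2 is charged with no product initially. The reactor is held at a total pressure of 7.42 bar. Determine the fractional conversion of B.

X = 0.311

Let X = conversion of B (basis 1 mol B); extent of reaction ξ = X.
At extent ξ: n_B = 1 − X; n_E = 2 − 2X; n_C = X; n_I = 2.05 (inert).
Summing: n_T = 5.05 − 2X.
y_i = n_i/n_T, p_i = y_i·P. K_p = p_C / (p_B p_E^2).
Substituting and setting equal to 0.0848 bar^-2 gives a polynomial in X; the root in (0,1) is X = 0.311.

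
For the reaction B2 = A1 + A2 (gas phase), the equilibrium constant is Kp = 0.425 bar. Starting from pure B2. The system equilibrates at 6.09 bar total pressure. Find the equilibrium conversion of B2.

Take 1 mol B2 as basis and let X be its fractional conversion, so ξ = X.
Moles: n_B2 = 1 − X; n_A1 = X; n_A2 = X.
Total moles n_T = 1 + X.
Mole fractions y_i = n_i/n_T; Kp = p_A1 p_A2 / (p_B2) with p_i = y_i·P.
This yields a degree-2 equation in X; solving on (0,1), X = 0.255.

X = 0.255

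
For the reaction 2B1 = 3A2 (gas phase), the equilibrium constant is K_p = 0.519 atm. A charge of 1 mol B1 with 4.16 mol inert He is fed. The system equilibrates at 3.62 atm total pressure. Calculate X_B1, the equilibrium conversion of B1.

Let X = conversion of B1 (basis 1 mol B1); extent of reaction ξ = 0.5X.
Species balance: n_B1 = 1 − X; n_A2 = 1.5X; n_I = 4.16 (inert).
n_T = Σnᵢ = 5.16 + 0.5X.
Mole fractions y_i = n_i/n_T; K_p = p_A2^3 / (p_B1^2) with p_i = y_i·P.
This yields a degree-3 equation in X; solving on (0,1), X = 0.423.

X = 0.423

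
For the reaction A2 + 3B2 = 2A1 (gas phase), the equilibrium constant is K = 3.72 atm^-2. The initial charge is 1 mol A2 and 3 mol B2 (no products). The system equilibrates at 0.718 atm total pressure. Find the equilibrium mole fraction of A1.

y_A1 = 0.252

Let X = conversion of A2 (basis 1 mol A2); extent of reaction ξ = X.
Mole table: n_A2 = 1 − X; n_B2 = 3 − 3X; n_A1 = 2X.
Total moles n_T = 4 − 2X.
With p_i = (n_i/n_T)P, K = p_A1^2 / (p_A2 p_B2^3).
Equating to 3.72 atm^-2 and solving on 0 < X < 1: X = 0.402.
Then n_A1 = 0.805, n_T = 3.2, so y_A1 = 0.252.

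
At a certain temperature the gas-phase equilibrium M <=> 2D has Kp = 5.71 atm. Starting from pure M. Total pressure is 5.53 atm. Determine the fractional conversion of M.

Take 1 mol M as basis and let X be its fractional conversion, so ξ = X.
Mole table: n_M = 1 − X; n_D = 2X.
Total moles n_T = 1 + X.
y_i = n_i/n_T, p_i = y_i·P. Kp = p_D^2 / (p_M).
This yields a degree-2 equation in X; solving on (0,1), X = 0.453.

X = 0.453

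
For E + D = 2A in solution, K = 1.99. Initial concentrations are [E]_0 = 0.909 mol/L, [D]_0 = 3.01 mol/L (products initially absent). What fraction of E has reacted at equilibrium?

Let X = conversion of E; extent ξ = 0.909·X mol/L.
Concentrations: [E] = 0.909 − 0.909X; [D] = 3.01 − 0.909X; [A] = 1.82X.
K = [A]^2 / ([E] [D]).
Setting equal to 1.99 and solving for X on (0,1) gives X = 0.665.

X = 0.665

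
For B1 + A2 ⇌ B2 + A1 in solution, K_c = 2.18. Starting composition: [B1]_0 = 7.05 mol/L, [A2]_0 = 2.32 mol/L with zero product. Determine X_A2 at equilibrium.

Let X = conversion of A2; extent ξ = 2.32·X mol/L.
Concentrations: [B1] = 7.05 − 2.32X; [A2] = 2.32 − 2.32X; [B2] = 2.32X; [A1] = 2.32X.
K_c = [B2] [A1] / ([B1] [A2]).
Solving K_c = 2.18 for X ∈ (0,1): X = 0.849.

X = 0.849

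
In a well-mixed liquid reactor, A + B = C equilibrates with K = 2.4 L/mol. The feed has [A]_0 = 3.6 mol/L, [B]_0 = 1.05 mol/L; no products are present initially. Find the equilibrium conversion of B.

X = 0.866

Let X = conversion of B; extent ξ = 1.05·X mol/L.
Concentrations: [A] = 3.6 − 1.05X; [B] = 1.05 − 1.05X; [C] = 1.05X.
K = [C] / ([A] [B]).
Setting equal to 2.4 and solving for X on (0,1) gives X = 0.866.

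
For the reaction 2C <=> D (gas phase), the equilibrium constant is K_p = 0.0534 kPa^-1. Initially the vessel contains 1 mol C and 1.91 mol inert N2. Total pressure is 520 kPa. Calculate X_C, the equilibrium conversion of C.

X = 0.809

Let X = conversion of C (basis 1 mol C); extent of reaction ξ = 0.5X.
Moles: n_C = 1 − X; n_D = 0.5X; n_I = 1.91 (inert).
Summing: n_T = 2.91 − 0.5X.
Mole fractions y_i = n_i/n_T; K_p = p_D / (p_C^2) with p_i = y_i·P.
Setting this equal to 0.0534 kPa^-1 and taking the physical root (0 < X < 1) gives X = 0.809.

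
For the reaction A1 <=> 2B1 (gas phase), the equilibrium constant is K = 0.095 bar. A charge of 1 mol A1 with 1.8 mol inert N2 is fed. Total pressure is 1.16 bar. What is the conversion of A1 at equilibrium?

X = 0.220

Basis: 1 mol A1 initially; let X = conversion of A1. Extent ξ = X.
Mole table: n_A1 = 1 − X; n_B1 = 2X; n_I = 1.8 (inert).
n_T = Σnᵢ = 2.8 + X.
With p_i = (n_i/n_T)P, K = p_B1^2 / (p_A1).
Setting this equal to 0.095 bar and taking the physical root (0 < X < 1) gives X = 0.220.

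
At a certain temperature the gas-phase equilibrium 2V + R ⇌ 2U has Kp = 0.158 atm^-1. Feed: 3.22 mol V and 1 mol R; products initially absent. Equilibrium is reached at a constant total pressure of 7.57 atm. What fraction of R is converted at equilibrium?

X = 0.469

Take 1 mol R as basis and let X be its fractional conversion, so ξ = X.
Mole table: n_V = 3.22 − 2X; n_R = 1 − X; n_U = 2X.
Summing: n_T = 4.22 − X.
y_i = n_i/n_T, p_i = y_i·P. Kp = p_U^2 / (p_V^2 p_R).
Substituting and setting equal to 0.158 atm^-1 gives a polynomial in X; the root in (0,1) is X = 0.469.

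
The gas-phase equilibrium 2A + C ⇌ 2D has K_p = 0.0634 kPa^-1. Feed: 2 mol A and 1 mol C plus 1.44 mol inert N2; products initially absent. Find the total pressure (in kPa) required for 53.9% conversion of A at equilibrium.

P = 182 kPa

Let X = conversion of A (basis 2 mol A); extent of reaction ξ = X.
Species balance: n_A = 2 − 2X; n_C = 1 − X; n_D = 2X; n_I = 1.44 (inert).
Total moles n_T = 4.44 − X.
K_p = p_D^2 / (p_A^2 p_C) with p_i = (n_i/n_T)·P.
At X = 0.539: the mole-fraction product g(X) = Π y_i^ν_i = 11.57. Since K_p = g(X)·P^{-1}, P = (g/K_p)^(1/1) = (11.57/0.0634)^(1/1) = 182 kPa.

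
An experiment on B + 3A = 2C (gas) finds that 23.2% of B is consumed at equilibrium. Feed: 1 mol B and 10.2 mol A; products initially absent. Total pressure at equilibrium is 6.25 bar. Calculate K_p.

K_p = 0.000964 bar^-2

Let X = conversion of B (basis 1 mol B); extent of reaction ξ = X.
Species balance: n_B = 1 − X; n_A = 10.2 − 3X; n_C = 2X.
n_T = Σnᵢ = 11.2 − 2X.
At X = 0.232: n_B = 0.768, n_A = 9.5, n_C = 0.464, n_T = 10.7.
p_i = (n_i/n_T)·P. K_p = p_C^2 / (p_B p_A^3) = 0.000964 bar^-2.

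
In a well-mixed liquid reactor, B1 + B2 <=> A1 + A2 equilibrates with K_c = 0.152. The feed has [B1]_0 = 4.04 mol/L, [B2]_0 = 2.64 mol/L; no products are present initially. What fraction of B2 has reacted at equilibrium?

X = 0.344

Let X = conversion of B2; extent ξ = 2.64·X mol/L.
Concentrations: [B1] = 4.04 − 2.64X; [B2] = 2.64 − 2.64X; [A1] = 2.64X; [A2] = 2.64X.
K_c = [A1] [A2] / ([B1] [B2]).
Solving K_c = 0.152 for X ∈ (0,1): X = 0.344.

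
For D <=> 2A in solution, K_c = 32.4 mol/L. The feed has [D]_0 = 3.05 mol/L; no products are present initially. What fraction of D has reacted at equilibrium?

X = 0.774

Let X = conversion of D; extent ξ = 3.05·X mol/L.
Concentrations: [D] = 3.05 − 3.05X; [A] = 6.1X.
K_c = [A]^2 / ([D]).
Setting equal to 32.4 and solving for X on (0,1) gives X = 0.774.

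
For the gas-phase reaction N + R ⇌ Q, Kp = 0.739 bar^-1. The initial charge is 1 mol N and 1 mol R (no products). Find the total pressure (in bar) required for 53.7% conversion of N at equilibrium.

P = 4.96 bar

Basis: 1 mol N initially; let X = conversion of N. Extent ξ = X.
Mole table: n_N = 1 − X; n_R = 1 − X; n_Q = X.
Summing: n_T = 2 − X.
Kp = p_Q / (p_N p_R) with p_i = (n_i/n_T)·P.
At X = 0.537: the mole-fraction product g(X) = Π y_i^ν_i = 3.665. Since Kp = g(X)·P^{-1}, P = (g/Kp)^(1/1) = (3.665/0.739)^(1/1) = 4.96 bar.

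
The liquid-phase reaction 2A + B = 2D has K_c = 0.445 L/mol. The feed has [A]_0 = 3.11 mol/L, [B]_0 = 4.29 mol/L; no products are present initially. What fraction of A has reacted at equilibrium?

Let X = conversion of A; extent ξ = 3.11X/2 mol/L.
Concentrations: [A] = 3.11 − 3.11X; [B] = 4.29 − 1.55X; [D] = 3.11X.
K_c = [D]^2 / ([A]^2 [B]).
This equals 0.445 at X = 0.553 (the root in 0 < X < 1).

X = 0.553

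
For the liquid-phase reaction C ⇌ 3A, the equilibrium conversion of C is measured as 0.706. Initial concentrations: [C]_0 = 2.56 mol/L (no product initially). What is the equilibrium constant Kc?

Let X = conversion of C.
Concentrations: [C] = 2.56 − 2.56X; [A] = 7.68X.
At X = 0.706: [C] = 0.753, [A] = 5.42.
Kc = [A]^3 / ([C]) = 212 (mol/L)^2.

Kc = 212 (mol/L)^2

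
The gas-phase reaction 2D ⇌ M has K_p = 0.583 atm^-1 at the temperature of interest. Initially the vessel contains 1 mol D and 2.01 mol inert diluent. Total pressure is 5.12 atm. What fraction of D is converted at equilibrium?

X = 0.513

Let X = conversion of D (basis 1 mol D); extent of reaction ξ = 0.5X.
Mole table: n_D = 1 − X; n_M = 0.5X; n_I = 2.01 (inert).
n_T = Σnᵢ = 3.01 − 0.5X.
y_i = n_i/n_T, p_i = y_i·P. K_p = p_M / (p_D^2).
Setting this equal to 0.583 atm^-1 and taking the physical root (0 < X < 1) gives X = 0.513.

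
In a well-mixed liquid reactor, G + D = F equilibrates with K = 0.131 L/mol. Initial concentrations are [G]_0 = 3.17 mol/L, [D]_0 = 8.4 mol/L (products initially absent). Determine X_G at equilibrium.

Let X = conversion of G; extent ξ = 3.17·X mol/L.
Concentrations: [G] = 3.17 − 3.17X; [D] = 8.4 − 3.17X; [F] = 3.17X.
K = [F] / ([G] [D]).
Solving K = 0.131 for X ∈ (0,1): X = 0.475.

X = 0.475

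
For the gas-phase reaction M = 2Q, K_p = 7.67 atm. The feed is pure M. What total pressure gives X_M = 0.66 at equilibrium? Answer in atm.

P = 2.48 atm

Take 1 mol M as basis and let X be its fractional conversion, so ξ = X.
Mole table: n_M = 1 − X; n_Q = 2X.
Total moles n_T = 1 + X.
K_p = p_Q^2 / (p_M) with p_i = (n_i/n_T)·P.
At X = 0.66: the mole-fraction product g(X) = Π y_i^ν_i = 3.087. Since K_p = g(X)·P^{1}, P = (K_p/g)^(1/1) = (7.67/3.087)^(1/1) = 2.48 atm.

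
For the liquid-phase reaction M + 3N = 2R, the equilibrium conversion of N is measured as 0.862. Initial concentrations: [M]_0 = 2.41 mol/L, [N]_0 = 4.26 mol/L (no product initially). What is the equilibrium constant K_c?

K_c = 24.9 (mol/L)^-2

Let X = conversion of N.
Concentrations: [M] = 2.41 − 1.42X; [N] = 4.26 − 4.26X; [R] = 2.84X.
At X = 0.862: [M] = 1.19, [N] = 0.588, [R] = 2.45.
K_c = [R]^2 / ([M] [N]^3) = 24.9 (mol/L)^-2.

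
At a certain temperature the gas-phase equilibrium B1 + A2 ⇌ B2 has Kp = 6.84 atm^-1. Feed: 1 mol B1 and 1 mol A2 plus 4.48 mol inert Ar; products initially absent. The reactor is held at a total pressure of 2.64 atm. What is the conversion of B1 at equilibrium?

X = 0.569

Basis: 1 mol B1 initially; let X = conversion of B1. Extent ξ = X.
Mole table: n_B1 = 1 − X; n_A2 = 1 − X; n_B2 = X; n_I = 4.48 (inert).
n_T = Σnᵢ = 6.48 − X.
y_i = n_i/n_T, p_i = y_i·P. Kp = p_B2 / (p_B1 p_A2).
This yields a degree-2 equation in X; solving on (0,1), X = 0.569.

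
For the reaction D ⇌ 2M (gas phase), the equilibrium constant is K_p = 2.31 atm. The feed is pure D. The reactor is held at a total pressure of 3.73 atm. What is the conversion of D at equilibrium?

Basis: 1 mol D initially; let X = conversion of D. Extent ξ = X.
At extent ξ: n_D = 1 − X; n_M = 2X.
Summing: n_T = 1 + X.
y_i = n_i/n_T, p_i = y_i·P. K_p = p_M^2 / (p_D).
This yields a degree-2 equation in X; solving on (0,1), X = 0.366.

X = 0.366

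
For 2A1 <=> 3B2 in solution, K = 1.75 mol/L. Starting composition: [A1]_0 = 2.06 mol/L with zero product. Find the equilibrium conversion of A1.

X = 0.433

Let X = conversion of A1; extent ξ = 2.06X/2 mol/L.
Concentrations: [A1] = 2.06 − 2.06X; [B2] = 3.09X.
K = [B2]^3 / ([A1]^2).
Setting equal to 1.75 and solving for X on (0,1) gives X = 0.433.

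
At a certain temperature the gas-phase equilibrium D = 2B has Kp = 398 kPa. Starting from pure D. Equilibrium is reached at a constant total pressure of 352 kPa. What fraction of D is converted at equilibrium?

X = 0.469

Take 1 mol D as basis and let X be its fractional conversion, so ξ = X.
Species balance: n_D = 1 − X; n_B = 2X.
Total moles n_T = 1 + X.
y_i = n_i/n_T, p_i = y_i·P. Kp = p_B^2 / (p_D).
Equating to 398 kPa and solving on 0 < X < 1: X = 0.469.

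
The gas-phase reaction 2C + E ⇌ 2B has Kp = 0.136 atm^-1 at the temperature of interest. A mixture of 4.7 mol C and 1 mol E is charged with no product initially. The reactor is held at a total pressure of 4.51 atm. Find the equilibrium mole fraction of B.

Basis: 1 mol E initially; let X = conversion of E. Extent ξ = X.
Mole table: n_C = 4.7 − 2X; n_E = 1 − X; n_B = 2X.
n_T = Σnᵢ = 5.7 − X.
y_i = n_i/n_T, p_i = y_i·P. Kp = p_B^2 / (p_C^2 p_E).
Equating to 0.136 atm^-1 and solving on 0 < X < 1: X = 0.469.
Then n_B = 0.938, n_T = 5.23, so y_B = 0.179.

y_B = 0.179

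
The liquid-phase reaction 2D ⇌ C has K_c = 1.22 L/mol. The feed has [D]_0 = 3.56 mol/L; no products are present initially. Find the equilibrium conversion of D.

Let X = conversion of D; extent ξ = 3.56X/2 mol/L.
Concentrations: [D] = 3.56 − 3.56X; [C] = 1.78X.
K_c = [C] / ([D]^2).
This equals 1.22 at X = 0.713 (the root in 0 < X < 1).

X = 0.713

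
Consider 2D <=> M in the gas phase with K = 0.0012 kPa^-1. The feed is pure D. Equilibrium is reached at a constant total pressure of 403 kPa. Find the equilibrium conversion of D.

X = 0.416

Let X = conversion of D (basis 1 mol D); extent of reaction ξ = 0.5X.
Species balance: n_D = 1 − X; n_M = 0.5X.
Total moles n_T = 1 − 0.5X.
With p_i = (n_i/n_T)P, K = p_M / (p_D^2).
Equating to 0.0012 kPa^-1 and solving on 0 < X < 1: X = 0.416.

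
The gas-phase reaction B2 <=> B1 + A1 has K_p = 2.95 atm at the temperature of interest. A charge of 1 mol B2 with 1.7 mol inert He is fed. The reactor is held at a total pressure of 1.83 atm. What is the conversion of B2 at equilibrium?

X = 0.869

Basis: 1 mol B2 initially; let X = conversion of B2. Extent ξ = X.
Moles: n_B2 = 1 − X; n_B1 = X; n_A1 = X; n_I = 1.7 (inert).
n_T = Σnᵢ = 2.7 + X.
With p_i = (n_i/n_T)P, K_p = p_B1 p_A1 / (p_B2).
Substituting and setting equal to 2.95 atm gives a polynomial in X; the root in (0,1) is X = 0.869.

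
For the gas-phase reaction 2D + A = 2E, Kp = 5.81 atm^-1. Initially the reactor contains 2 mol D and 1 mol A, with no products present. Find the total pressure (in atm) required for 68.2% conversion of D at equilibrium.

Take 2 mol D as basis and let X be its fractional conversion, so ξ = X.
Mole table: n_D = 2 − 2X; n_A = 1 − X; n_E = 2X.
n_T = Σnᵢ = 3 − X.
Kp = p_E^2 / (p_D^2 p_A) with p_i = (n_i/n_T)·P.
At X = 0.682: the mole-fraction product g(X) = Π y_i^ν_i = 33.53. Since Kp = g(X)·P^{-1}, P = (g/Kp)^(1/1) = (33.53/5.81)^(1/1) = 5.77 atm.

P = 5.77 atm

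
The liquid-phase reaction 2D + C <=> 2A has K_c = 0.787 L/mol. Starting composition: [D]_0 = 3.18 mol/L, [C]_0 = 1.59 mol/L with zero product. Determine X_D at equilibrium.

Let X = conversion of D; extent ξ = 3.18X/2 mol/L.
Concentrations: [D] = 3.18 − 3.18X; [C] = 1.59 − 1.59X; [A] = 3.18X.
K_c = [A]^2 / ([D]^2 [C]).
Solving K_c = 0.787 for X ∈ (0,1): X = 0.453.

X = 0.453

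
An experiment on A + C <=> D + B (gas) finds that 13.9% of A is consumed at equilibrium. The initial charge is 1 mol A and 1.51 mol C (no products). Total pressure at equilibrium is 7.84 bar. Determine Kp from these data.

Kp = 0.0164

Let X = conversion of A (basis 1 mol A); extent of reaction ξ = X.
At extent ξ: n_A = 1 − X; n_C = 1.51 − X; n_D = X; n_B = X.
n_T stays at 2.51 (no change in mole number).
At X = 0.139: n_A = 0.861, n_C = 1.37, n_D = 0.139, n_B = 0.139, n_T = 2.51.
p_i = (n_i/n_T)·P. Kp = p_D p_B / (p_A p_C) = 0.0164.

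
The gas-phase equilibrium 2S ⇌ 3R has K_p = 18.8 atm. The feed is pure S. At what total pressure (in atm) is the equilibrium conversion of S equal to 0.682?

P = 2.38 atm

Basis: 1 mol S initially; let X = conversion of S. Extent ξ = 0.5X.
Moles: n_S = 1 − X; n_R = 1.5X.
Total moles n_T = 1 + 0.5X.
K_p = p_R^3 / (p_S^2) with p_i = (n_i/n_T)·P.
At X = 0.682: the mole-fraction product g(X) = Π y_i^ν_i = 7.895. Since K_p = g(X)·P^{1}, P = (K_p/g)^(1/1) = (18.8/7.895)^(1/1) = 2.38 atm.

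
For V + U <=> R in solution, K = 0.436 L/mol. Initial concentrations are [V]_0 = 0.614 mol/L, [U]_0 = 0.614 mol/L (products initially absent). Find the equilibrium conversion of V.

Let X = conversion of V; extent ξ = 0.614·X mol/L.
Concentrations: [V] = 0.614 − 0.614X; [U] = 0.614 − 0.614X; [R] = 0.614X.
K = [R] / ([V] [U]).
Solving K = 0.436 for X ∈ (0,1): X = 0.180.

X = 0.180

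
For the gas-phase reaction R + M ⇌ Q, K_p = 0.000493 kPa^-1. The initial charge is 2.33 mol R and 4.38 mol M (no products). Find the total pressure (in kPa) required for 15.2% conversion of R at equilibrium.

P = 574 kPa

Let X = conversion of R (basis 2.33 mol R); extent of reaction ξ = 2.33X.
Species balance: n_R = 2.33 − 2.33X; n_M = 4.38 − 2.33X; n_Q = 2.33X.
Total moles n_T = 6.71 − 2.33X.
K_p = p_Q / (p_R p_M) with p_i = (n_i/n_T)·P.
At X = 0.152: the mole-fraction product g(X) = Π y_i^ν_i = 0.283. Since K_p = g(X)·P^{-1}, P = (g/K_p)^(1/1) = (0.283/0.000493)^(1/1) = 574 kPa.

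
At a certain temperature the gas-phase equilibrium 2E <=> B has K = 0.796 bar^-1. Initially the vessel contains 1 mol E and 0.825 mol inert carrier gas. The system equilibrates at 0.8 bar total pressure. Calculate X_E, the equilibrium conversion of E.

X = 0.338

Basis: 1 mol E initially; let X = conversion of E. Extent ξ = 0.5X.
Mole table: n_E = 1 − X; n_B = 0.5X; n_I = 0.825 (inert).
n_T = Σnᵢ = 1.82 − 0.5X.
Mole fractions y_i = n_i/n_T; K = p_B / (p_E^2) with p_i = y_i·P.
Substituting and setting equal to 0.796 bar^-1 gives a polynomial in X; the root in (0,1) is X = 0.338.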